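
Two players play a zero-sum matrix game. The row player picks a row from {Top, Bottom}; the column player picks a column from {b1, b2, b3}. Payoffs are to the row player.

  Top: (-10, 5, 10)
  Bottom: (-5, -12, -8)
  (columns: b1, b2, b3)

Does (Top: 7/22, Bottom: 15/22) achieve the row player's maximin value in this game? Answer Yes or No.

Yes

Against b1 this mix gives (7/22)·(-10) + (15/22)·(-5) = -145/22.
Against b2 this mix gives (7/22)·5 + (15/22)·(-12) = -145/22.
Against b3 this mix gives (7/22)·10 + (15/22)·(-8) = -25/11.
All of the column player's active replies (b1, b2) yield -145/22, and no column does worse for the row player. The mix makes the column player indifferent and guarantees -145/22, so it is optimal.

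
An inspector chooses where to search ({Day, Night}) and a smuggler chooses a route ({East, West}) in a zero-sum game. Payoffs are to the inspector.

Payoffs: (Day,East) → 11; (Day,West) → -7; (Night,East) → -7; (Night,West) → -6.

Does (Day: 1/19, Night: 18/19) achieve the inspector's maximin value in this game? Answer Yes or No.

Against East this mix gives (1/19)·11 + (18/19)·(-7) = -115/19.
Against West this mix gives (1/19)·(-7) + (18/19)·(-6) = -115/19.
All of the smuggler's active replies (East, West) yield -115/19, and no column does worse for the inspector. The mix makes the smuggler indifferent and guarantees -115/19, so it is optimal.

Yes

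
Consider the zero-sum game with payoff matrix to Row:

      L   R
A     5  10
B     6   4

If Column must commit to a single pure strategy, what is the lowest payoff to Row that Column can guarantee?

Column maxima: L → 6, R → 10.
The smallest of these is 6.

6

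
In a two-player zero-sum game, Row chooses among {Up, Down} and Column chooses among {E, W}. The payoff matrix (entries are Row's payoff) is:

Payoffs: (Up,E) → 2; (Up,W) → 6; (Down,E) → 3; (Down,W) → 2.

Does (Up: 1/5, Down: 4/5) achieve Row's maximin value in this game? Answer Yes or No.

Against E this mix gives (1/5)·2 + (4/5)·3 = 14/5.
Against W this mix gives (1/5)·6 + (4/5)·2 = 14/5.
All of Column's active replies (E, W) yield 14/5, and no column does worse for Row. The mix makes Column indifferent and guarantees 14/5, so it is optimal.

Yes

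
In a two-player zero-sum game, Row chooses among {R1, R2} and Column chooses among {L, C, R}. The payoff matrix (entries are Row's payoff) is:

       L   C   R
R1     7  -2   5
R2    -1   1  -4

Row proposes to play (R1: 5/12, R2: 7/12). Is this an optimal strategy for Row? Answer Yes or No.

Against L this mix gives (5/12)·7 + (7/12)·(-1) = 7/3.
Against C this mix gives (5/12)·(-2) + (7/12)·1 = -1/4.
Against R this mix gives (5/12)·5 + (7/12)·(-4) = -1/4.
All of Column's active replies (C, R) yield -1/4, and no column does worse for Row. The mix makes Column indifferent and guarantees -1/4, so it is optimal.

Yes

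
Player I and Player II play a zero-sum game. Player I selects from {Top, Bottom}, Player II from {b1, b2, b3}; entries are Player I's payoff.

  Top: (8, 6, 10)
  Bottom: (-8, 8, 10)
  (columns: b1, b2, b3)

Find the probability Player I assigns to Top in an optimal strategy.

Row minima: Top → 6, Bottom → -8; maximin = 6.
Column maxima: b1 → 8, b2 → 8, b3 → 10; minimax = 8.
6 ≠ 8, so there is no saddle point; optimal play is mixed.
b3 is strictly dominated by b1 (it gives Player I strictly more in every row), so Player II never plays it.
On the remaining 2×2 (Top, Bottom vs b1, b2):
Let Player I play Top with probability p. Expected payoff against b1: 8p + (-8)(1−p) = 16p − 8; against b2: 6p + 8(1−p) = −2p + 8.
Setting these equal: 16p − 8 = −2p + 8 ⇒ 18p = 16 ⇒ p = 8/9, and the value is (16)·(8/9) − 8 = 56/9.
For Player II: with q = P(b1), equating Top's and Bottom's payoffs gives 2q + 6 = −16q + 8 ⇒ q = 1/9.

8/9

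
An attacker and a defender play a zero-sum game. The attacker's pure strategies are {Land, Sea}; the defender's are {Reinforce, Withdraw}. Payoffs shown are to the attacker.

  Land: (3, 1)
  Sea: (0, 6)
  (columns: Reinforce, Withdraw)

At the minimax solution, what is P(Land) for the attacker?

3/4

Row minima: Land → 1, Sea → 0; maximin = 1.
Column maxima: Reinforce → 3, Withdraw → 6; minimax = 3.
1 ≠ 3, so there is no saddle point; optimal play is mixed.
Let the attacker play Land with probability p. Expected payoff against Reinforce: 3p + 0(1−p) = 3p; against Withdraw: 1p + 6(1−p) = −5p + 6.
Setting these equal: 3p = −5p + 6 ⇒ 8p = 6 ⇒ p = 3/4, and the value is (3)·(3/4) = 9/4.
For the defender: with q = P(Reinforce), equating Land's and Sea's payoffs gives 2q + 1 = −6q + 6 ⇒ q = 5/8.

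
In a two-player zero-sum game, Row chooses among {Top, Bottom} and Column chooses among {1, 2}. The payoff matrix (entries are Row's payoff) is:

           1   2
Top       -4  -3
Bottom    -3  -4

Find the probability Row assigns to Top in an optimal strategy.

Row minima: Top → -4, Bottom → -4; maximin = -4.
Column maxima: 1 → -3, 2 → -3; minimax = -3.
-4 ≠ -3, so there is no saddle point; optimal play is mixed.
Let Row play Top with probability p. Expected payoff against 1: (-4)p + (-3)(1−p) = −p − 3; against 2: (-3)p + (-4)(1−p) = p − 4.
Setting these equal: −p − 3 = p − 4 ⇒ −2p = -1 ⇒ p = 1/2, and the value is (-1)·(1/2) − 3 = -7/2.
For Column: with q = P(1), equating Top's and Bottom's payoffs gives −q − 3 = q − 4 ⇒ q = 1/2.

1/2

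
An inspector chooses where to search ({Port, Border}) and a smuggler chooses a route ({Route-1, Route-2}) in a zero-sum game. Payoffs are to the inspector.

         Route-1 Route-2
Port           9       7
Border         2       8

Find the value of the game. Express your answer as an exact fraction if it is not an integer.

Row minima: Port → 7, Border → 2; maximin = 7.
Column maxima: Route-1 → 9, Route-2 → 8; minimax = 8.
7 ≠ 8, so there is no saddle point; optimal play is mixed.
Let the inspector play Port with probability p. Expected payoff against Route-1: 9p + 2(1−p) = 7p + 2; against Route-2: 7p + 8(1−p) = −p + 8.
Setting these equal: 7p + 2 = −p + 8 ⇒ 8p = 6 ⇒ p = 3/4, and the value is (7)·(3/4) + 2 = 29/4.
For the smuggler: with q = P(Route-1), equating Port's and Border's payoffs gives 2q + 7 = −6q + 8 ⇒ q = 1/8.

29/4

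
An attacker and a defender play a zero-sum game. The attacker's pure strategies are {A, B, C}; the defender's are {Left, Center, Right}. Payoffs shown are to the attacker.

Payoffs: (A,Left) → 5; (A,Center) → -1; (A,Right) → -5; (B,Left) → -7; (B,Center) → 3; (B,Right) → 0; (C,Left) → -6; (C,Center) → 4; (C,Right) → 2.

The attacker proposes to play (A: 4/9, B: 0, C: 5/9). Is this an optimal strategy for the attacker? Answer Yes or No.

Against Left this mix gives (4/9)·5 + (5/9)·(-6) = -10/9.
Against Center this mix gives (4/9)·(-1) + (5/9)·4 = 16/9.
Against Right this mix gives (4/9)·(-5) + (5/9)·2 = -10/9.
All of the defender's active replies (Left, Right) yield -10/9, and no column does worse for the attacker. The mix makes the defender indifferent and guarantees -10/9, so it is optimal.

Yes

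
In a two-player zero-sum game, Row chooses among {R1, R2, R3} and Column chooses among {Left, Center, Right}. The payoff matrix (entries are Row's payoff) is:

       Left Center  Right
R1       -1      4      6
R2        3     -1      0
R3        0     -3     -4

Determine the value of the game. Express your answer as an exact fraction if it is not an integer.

11/9

Row minima: R1 → -1, R2 → -1, R3 → -4; maximin = -1.
Column maxima: Left → 3, Center → 4, Right → 6; minimax = 3.
-1 ≠ 3, so there is no saddle point; optimal play is mixed.
R3 is strictly dominated by R2, so Row never plays it.
With R3 eliminated, Right is strictly dominated by Center (it gives Row strictly more in every remaining row), so Column never plays it.
On the remaining 2×2 (R1, R2 vs Left, Center):
Let Row play R1 with probability p. Expected payoff against Left: (-1)p + 3(1−p) = −4p + 3; against Center: 4p + (-1)(1−p) = 5p − 1.
Setting these equal: −4p + 3 = 5p − 1 ⇒ −9p = -4 ⇒ p = 4/9, and the value is (-4)·(4/9) + 3 = 11/9.
For Column: with q = P(Left), equating R1's and R2's payoffs gives −5q + 4 = 4q − 1 ⇒ q = 5/9.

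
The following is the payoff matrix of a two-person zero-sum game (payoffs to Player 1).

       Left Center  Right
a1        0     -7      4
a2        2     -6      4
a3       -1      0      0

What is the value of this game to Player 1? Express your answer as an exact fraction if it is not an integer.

Row minima: a1 → -7, a2 → -6, a3 → -1; maximin = -1.
Column maxima: Left → 2, Center → 0, Right → 4; minimax = 0.
-1 ≠ 0, so there is no saddle point; optimal play is mixed.
Right is strictly dominated by Left (it gives Player 1 strictly more in every row), so Player 2 never plays it.
With Right eliminated, a1 is strictly dominated by a2 (a2 gives Player 1 strictly more in every remaining column), so Player 1 never plays it.
On the remaining 2×2 (a2, a3 vs Left, Center):
Let Player 1 play a2 with probability p. Expected payoff against Left: 2p + (-1)(1−p) = 3p − 1; against Center: (-6)p + 0(1−p) = −6p.
Setting these equal: 3p − 1 = −6p ⇒ 9p = 1 ⇒ p = 1/9, and the value is (3)·(1/9) − 1 = -2/3.
For Player 2: with q = P(Left), equating a2's and a3's payoffs gives 8q − 6 = −q ⇒ q = 2/3.

-2/3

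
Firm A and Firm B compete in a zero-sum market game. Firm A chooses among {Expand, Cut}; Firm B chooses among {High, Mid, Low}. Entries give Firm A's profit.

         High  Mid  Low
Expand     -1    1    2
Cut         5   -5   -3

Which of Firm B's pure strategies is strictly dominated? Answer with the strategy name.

Low

Mid holds Firm A's payoff strictly below Low in every row: 1 < 2, -5 < -3.
So Low is strictly dominated for Firm B.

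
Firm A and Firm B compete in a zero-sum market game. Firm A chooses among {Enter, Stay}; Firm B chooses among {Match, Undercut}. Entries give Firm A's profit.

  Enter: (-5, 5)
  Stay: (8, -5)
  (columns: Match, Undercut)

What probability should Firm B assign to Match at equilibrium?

10/23

Row minima: Enter → -5, Stay → -5; maximin = -5.
Column maxima: Match → 8, Undercut → 5; minimax = 5.
-5 ≠ 5, so there is no saddle point; optimal play is mixed.
Let Firm A play Enter with probability p. Expected payoff against Match: (-5)p + 8(1−p) = −13p + 8; against Undercut: 5p + (-5)(1−p) = 10p − 5.
Setting these equal: −13p + 8 = 10p − 5 ⇒ −23p = -13 ⇒ p = 13/23, and the value is (-13)·(13/23) + 8 = 15/23.
For Firm B: with q = P(Match), equating Enter's and Stay's payoffs gives −10q + 5 = 13q − 5 ⇒ q = 10/23.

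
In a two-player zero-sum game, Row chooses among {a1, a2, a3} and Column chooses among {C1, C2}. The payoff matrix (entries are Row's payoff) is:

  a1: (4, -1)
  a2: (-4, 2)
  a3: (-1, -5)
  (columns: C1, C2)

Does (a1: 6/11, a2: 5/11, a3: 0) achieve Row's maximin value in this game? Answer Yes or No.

Yes

Against C1 this mix gives (6/11)·4 + (5/11)·(-4) = 4/11.
Against C2 this mix gives (6/11)·(-1) + (5/11)·2 = 4/11.
All of Column's active replies (C1, C2) yield 4/11, and no column does worse for Row. The mix makes Column indifferent and guarantees 4/11, so it is optimal.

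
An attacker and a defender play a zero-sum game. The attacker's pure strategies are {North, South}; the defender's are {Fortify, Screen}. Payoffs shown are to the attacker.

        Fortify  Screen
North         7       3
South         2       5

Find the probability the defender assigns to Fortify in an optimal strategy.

2/7

Row minima: North → 3, South → 2; maximin = 3.
Column maxima: Fortify → 7, Screen → 5; minimax = 5.
3 ≠ 5, so there is no saddle point; optimal play is mixed.
Let the attacker play North with probability p. Expected payoff against Fortify: 7p + 2(1−p) = 5p + 2; against Screen: 3p + 5(1−p) = −2p + 5.
Setting these equal: 5p + 2 = −2p + 5 ⇒ 7p = 3 ⇒ p = 3/7, and the value is (5)·(3/7) + 2 = 29/7.
For the defender: with q = P(Fortify), equating North's and South's payoffs gives 4q + 3 = −3q + 5 ⇒ q = 2/7.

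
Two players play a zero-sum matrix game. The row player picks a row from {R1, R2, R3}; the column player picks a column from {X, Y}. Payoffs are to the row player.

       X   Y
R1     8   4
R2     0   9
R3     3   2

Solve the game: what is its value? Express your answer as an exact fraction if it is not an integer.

72/13

Row minima: R1 → 4, R2 → 0, R3 → 2; maximin = 4.
Column maxima: X → 8, Y → 9; minimax = 8.
4 ≠ 8, so there is no saddle point; optimal play is mixed.
R3 is strictly dominated by R1, so the row player never plays it.
On the remaining 2×2 (R1, R2 vs X, Y):
Let the row player play R1 with probability p. Expected payoff against X: 8p + 0(1−p) = 8p; against Y: 4p + 9(1−p) = −5p + 9.
Setting these equal: 8p = −5p + 9 ⇒ 13p = 9 ⇒ p = 9/13, and the value is (8)·(9/13) = 72/13.
For the column player: with q = P(X), equating R1's and R2's payoffs gives 4q + 4 = −9q + 9 ⇒ q = 5/13.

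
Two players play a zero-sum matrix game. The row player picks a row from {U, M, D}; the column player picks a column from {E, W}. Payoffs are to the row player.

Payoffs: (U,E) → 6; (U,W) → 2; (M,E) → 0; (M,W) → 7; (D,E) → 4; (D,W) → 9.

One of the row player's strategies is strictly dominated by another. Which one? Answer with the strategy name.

D gives a strictly higher payoff than M against every column: 4 > 0, 9 > 7.
So M is strictly dominated and the row player never plays it.

M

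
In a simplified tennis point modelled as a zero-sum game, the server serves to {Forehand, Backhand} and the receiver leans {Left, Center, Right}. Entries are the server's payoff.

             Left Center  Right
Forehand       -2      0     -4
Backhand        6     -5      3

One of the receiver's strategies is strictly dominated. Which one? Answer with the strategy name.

Right holds the server's payoff strictly below Left in every row: -4 < -2, 3 < 6.
So Left is strictly dominated for the receiver.

Left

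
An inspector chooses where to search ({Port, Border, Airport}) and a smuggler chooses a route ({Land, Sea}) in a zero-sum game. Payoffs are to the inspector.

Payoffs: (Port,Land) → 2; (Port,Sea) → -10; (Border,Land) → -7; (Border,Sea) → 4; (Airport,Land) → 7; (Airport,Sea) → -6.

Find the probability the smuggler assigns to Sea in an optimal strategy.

Row minima: Port → -10, Border → -7, Airport → -6; maximin = -6.
Column maxima: Land → 7, Sea → 4; minimax = 4.
-6 ≠ 4, so there is no saddle point; optimal play is mixed.
Port is strictly dominated by Airport, so the inspector never plays it.
On the remaining 2×2 (Border, Airport vs Land, Sea):
Let the inspector play Border with probability p. Expected payoff against Land: (-7)p + 7(1−p) = −14p + 7; against Sea: 4p + (-6)(1−p) = 10p − 6.
Setting these equal: −14p + 7 = 10p − 6 ⇒ −24p = -13 ⇒ p = 13/24, and the value is (-14)·(13/24) + 7 = -7/12.
For the smuggler: with q = P(Land), equating Border's and Airport's payoffs gives −11q + 4 = 13q − 6 ⇒ q = 5/12.

7/12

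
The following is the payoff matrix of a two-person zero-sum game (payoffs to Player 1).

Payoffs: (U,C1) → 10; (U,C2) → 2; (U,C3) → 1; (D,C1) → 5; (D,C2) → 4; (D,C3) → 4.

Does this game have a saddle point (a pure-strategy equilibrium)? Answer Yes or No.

Yes

Row minima: U → 1, D → 4; maximin = 4.
Column maxima: C1 → 10, C2 → 4, C3 → 4; minimax = 4.
maximin = minimax = 4, so a saddle point exists.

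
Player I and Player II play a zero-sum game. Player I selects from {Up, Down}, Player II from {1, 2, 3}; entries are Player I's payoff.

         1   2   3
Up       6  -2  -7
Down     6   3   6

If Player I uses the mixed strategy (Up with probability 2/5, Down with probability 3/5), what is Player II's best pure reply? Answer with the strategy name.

If Player II plays 1, Player I's expected payoff is (2/5)·6 + (3/5)·6 = 6.
If Player II plays 2, Player I's expected payoff is (2/5)·(-2) + (3/5)·3 = 1.
If Player II plays 3, Player I's expected payoff is (2/5)·(-7) + (3/5)·6 = 4/5.
Player II minimizes Player I's payoff; the smallest is 4/5, so the best response is 3.

3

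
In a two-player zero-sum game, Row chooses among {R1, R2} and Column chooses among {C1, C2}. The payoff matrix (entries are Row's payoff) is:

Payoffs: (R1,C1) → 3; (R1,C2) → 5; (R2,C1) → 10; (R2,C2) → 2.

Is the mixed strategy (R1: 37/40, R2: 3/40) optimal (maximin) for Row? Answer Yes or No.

No

Against C1 this mix gives (37/40)·3 + (3/40)·10 = 141/40.
Against C2 this mix gives (37/40)·5 + (3/40)·2 = 191/40.
Column will play C1, holding Row to 141/40. Shifting weight toward the row that does better against C1 would raise this floor (the equalizing mix achieves 22/5 against both C1 and C2), so the proposed strategy is not optimal.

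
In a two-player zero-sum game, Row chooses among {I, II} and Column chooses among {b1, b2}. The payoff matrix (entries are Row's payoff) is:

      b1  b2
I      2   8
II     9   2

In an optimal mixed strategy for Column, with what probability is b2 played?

7/13

Row minima: I → 2, II → 2; maximin = 2.
Column maxima: b1 → 9, b2 → 8; minimax = 8.
2 ≠ 8, so there is no saddle point; optimal play is mixed.
Let Row play I with probability p. Expected payoff against b1: 2p + 9(1−p) = −7p + 9; against b2: 8p + 2(1−p) = 6p + 2.
Setting these equal: −7p + 9 = 6p + 2 ⇒ −13p = -7 ⇒ p = 7/13, and the value is (-7)·(7/13) + 9 = 68/13.
For Column: with q = P(b1), equating I's and II's payoffs gives −6q + 8 = 7q + 2 ⇒ q = 6/13.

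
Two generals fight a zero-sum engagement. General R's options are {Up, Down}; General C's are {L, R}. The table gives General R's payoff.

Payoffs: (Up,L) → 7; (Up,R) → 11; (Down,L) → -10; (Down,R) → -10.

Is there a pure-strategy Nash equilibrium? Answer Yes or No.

Row minima: Up → 7, Down → -10; maximin = 7.
Column maxima: L → 7, R → 11; minimax = 7.
maximin = minimax = 7, so a saddle point exists.

Yes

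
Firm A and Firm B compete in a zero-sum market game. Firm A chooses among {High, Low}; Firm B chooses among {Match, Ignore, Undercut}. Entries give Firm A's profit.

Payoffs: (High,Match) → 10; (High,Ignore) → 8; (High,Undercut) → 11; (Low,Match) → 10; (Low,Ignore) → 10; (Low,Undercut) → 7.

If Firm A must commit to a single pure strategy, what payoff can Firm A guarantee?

Row minima: High → 8, Low → 7.
The best of these is 8.

8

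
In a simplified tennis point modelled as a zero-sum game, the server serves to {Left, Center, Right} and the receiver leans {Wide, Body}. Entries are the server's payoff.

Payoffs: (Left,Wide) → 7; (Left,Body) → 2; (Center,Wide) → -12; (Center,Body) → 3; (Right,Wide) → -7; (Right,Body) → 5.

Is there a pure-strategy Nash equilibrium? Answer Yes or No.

No

Row minima: Left → 2, Center → -12, Right → -7; maximin = 2.
Column maxima: Wide → 7, Body → 5; minimax = 5.
2 ≠ 5, so no pure-strategy equilibrium exists.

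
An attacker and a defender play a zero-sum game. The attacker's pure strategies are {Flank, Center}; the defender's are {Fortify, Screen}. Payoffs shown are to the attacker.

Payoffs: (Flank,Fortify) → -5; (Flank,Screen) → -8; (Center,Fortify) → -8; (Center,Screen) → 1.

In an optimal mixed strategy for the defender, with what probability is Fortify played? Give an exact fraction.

3/4

Row minima: Flank → -8, Center → -8; maximin = -8.
Column maxima: Fortify → -5, Screen → 1; minimax = -5.
-8 ≠ -5, so there is no saddle point; optimal play is mixed.
Let the attacker play Flank with probability p. Expected payoff against Fortify: (-5)p + (-8)(1−p) = 3p − 8; against Screen: (-8)p + 1(1−p) = −9p + 1.
Setting these equal: 3p − 8 = −9p + 1 ⇒ 12p = 9 ⇒ p = 3/4, and the value is (3)·(3/4) − 8 = -23/4.
For the defender: with q = P(Fortify), equating Flank's and Center's payoffs gives 3q − 8 = −9q + 1 ⇒ q = 3/4.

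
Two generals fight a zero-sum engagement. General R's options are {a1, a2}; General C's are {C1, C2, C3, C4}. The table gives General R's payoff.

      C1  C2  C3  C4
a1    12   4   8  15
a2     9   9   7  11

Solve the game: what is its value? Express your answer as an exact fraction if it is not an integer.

22/3

Row minima: a1 → 4, a2 → 7; maximin = 7.
Column maxima: C1 → 12, C2 → 9, C3 → 8, C4 → 15; minimax = 8.
7 ≠ 8, so there is no saddle point; optimal play is mixed.
C1 is strictly dominated by C3 (it gives General R strictly more in every row), so General C never plays it.
C4 is strictly dominated by C2 (it gives General R strictly more in every row), so General C never plays it.
On the remaining 2×2 (a1, a2 vs C2, C3):
Let General R play a1 with probability p. Expected payoff against C2: 4p + 9(1−p) = −5p + 9; against C3: 8p + 7(1−p) = p + 7.
Setting these equal: −5p + 9 = p + 7 ⇒ −6p = -2 ⇒ p = 1/3, and the value is (-5)·(1/3) + 9 = 22/3.
For General C: with q = P(C2), equating a1's and a2's payoffs gives −4q + 8 = 2q + 7 ⇒ q = 1/6.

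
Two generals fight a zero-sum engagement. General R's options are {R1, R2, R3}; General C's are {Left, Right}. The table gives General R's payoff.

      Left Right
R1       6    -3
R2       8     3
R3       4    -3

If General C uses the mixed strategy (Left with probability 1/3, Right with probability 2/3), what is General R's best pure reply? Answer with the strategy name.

R2

Expected payoff of R1: (1/3)·6 + (2/3)·(-3) = 0.
Expected payoff of R2: (1/3)·8 + (2/3)·3 = 14/3.
Expected payoff of R3: (1/3)·4 + (2/3)·(-3) = -2/3.
The largest is 14/3, so General R's best response is R2.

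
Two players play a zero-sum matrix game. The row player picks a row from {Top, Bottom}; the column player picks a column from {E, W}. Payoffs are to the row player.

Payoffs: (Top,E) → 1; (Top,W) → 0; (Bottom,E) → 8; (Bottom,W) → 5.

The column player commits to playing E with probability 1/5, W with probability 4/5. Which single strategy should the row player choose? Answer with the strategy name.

Expected payoff of Top: (1/5)·1 + (4/5)·0 = 1/5.
Expected payoff of Bottom: (1/5)·8 + (4/5)·5 = 28/5.
The largest is 28/5, so the row player's best response is Bottom.

Bottom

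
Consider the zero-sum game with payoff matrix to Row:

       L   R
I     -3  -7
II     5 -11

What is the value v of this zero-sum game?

-7

Row minima: I → -7, II → -11; maximin = -7.
Column maxima: L → 5, R → -7; minimax = -7.
Since maximin = minimax = -7, there is a saddle point and the value is -7.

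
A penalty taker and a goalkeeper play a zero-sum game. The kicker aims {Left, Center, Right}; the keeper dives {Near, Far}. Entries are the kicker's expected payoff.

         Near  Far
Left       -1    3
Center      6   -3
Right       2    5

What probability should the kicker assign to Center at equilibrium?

1/4

Row minima: Left → -1, Center → -3, Right → 2; maximin = 2.
Column maxima: Near → 6, Far → 5; minimax = 5.
2 ≠ 5, so there is no saddle point; optimal play is mixed.
Left is strictly dominated by Right, so the kicker never plays it.
On the remaining 2×2 (Center, Right vs Near, Far):
Let the kicker play Center with probability p. Expected payoff against Near: 6p + 2(1−p) = 4p + 2; against Far: (-3)p + 5(1−p) = −8p + 5.
Setting these equal: 4p + 2 = −8p + 5 ⇒ 12p = 3 ⇒ p = 1/4, and the value is (4)·(1/4) + 2 = 3.
For the keeper: with q = P(Near), equating Center's and Right's payoffs gives 9q − 3 = −3q + 5 ⇒ q = 2/3.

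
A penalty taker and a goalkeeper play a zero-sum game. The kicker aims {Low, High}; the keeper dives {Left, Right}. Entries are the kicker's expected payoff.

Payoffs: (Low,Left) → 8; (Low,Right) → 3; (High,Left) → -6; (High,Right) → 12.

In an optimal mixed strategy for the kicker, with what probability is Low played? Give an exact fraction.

18/23

Row minima: Low → 3, High → -6; maximin = 3.
Column maxima: Left → 8, Right → 12; minimax = 8.
3 ≠ 8, so there is no saddle point; optimal play is mixed.
Let the kicker play Low with probability p. Expected payoff against Left: 8p + (-6)(1−p) = 14p − 6; against Right: 3p + 12(1−p) = −9p + 12.
Setting these equal: 14p − 6 = −9p + 12 ⇒ 23p = 18 ⇒ p = 18/23, and the value is (14)·(18/23) − 6 = 114/23.
For the keeper: with q = P(Left), equating Low's and High's payoffs gives 5q + 3 = −18q + 12 ⇒ q = 9/23.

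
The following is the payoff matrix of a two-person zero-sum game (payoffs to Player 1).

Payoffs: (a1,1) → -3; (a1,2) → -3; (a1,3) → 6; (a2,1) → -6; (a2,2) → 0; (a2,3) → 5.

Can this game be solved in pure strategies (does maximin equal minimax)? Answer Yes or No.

Yes

Row minima: a1 → -3, a2 → -6; maximin = -3.
Column maxima: 1 → -3, 2 → 0, 3 → 6; minimax = -3.
maximin = minimax = -3, so a saddle point exists.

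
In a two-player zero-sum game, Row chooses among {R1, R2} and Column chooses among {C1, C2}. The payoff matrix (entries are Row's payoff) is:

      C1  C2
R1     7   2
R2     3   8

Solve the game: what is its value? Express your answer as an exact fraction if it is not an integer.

5

Row minima: R1 → 2, R2 → 3; maximin = 3.
Column maxima: C1 → 7, C2 → 8; minimax = 7.
3 ≠ 7, so there is no saddle point; optimal play is mixed.
Let Row play R1 with probability p. Expected payoff against C1: 7p + 3(1−p) = 4p + 3; against C2: 2p + 8(1−p) = −6p + 8.
Setting these equal: 4p + 3 = −6p + 8 ⇒ 10p = 5 ⇒ p = 1/2, and the value is (4)·(1/2) + 3 = 5.
For Column: with q = P(C1), equating R1's and R2's payoffs gives 5q + 2 = −5q + 8 ⇒ q = 3/5.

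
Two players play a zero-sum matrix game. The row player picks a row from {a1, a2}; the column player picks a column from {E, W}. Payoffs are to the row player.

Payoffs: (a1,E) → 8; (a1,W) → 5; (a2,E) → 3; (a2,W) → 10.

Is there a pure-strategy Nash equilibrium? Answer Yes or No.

Row minima: a1 → 5, a2 → 3; maximin = 5.
Column maxima: E → 8, W → 10; minimax = 8.
5 ≠ 8, so no pure-strategy equilibrium exists.

No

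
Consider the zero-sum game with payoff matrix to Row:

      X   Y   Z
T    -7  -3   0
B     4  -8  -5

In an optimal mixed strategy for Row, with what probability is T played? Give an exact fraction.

Row minima: T → -7, B → -8; maximin = -7.
Column maxima: X → 4, Y → -3, Z → 0; minimax = -3.
-7 ≠ -3, so there is no saddle point; optimal play is mixed.
Z is strictly dominated by Y (it gives Row strictly more in every row), so Column never plays it.
On the remaining 2×2 (T, B vs X, Y):
Let Row play T with probability p. Expected payoff against X: (-7)p + 4(1−p) = −11p + 4; against Y: (-3)p + (-8)(1−p) = 5p − 8.
Setting these equal: −11p + 4 = 5p − 8 ⇒ −16p = -12 ⇒ p = 3/4, and the value is (-11)·(3/4) + 4 = -17/4.
For Column: with q = P(X), equating T's and B's payoffs gives −4q − 3 = 12q − 8 ⇒ q = 5/16.

3/4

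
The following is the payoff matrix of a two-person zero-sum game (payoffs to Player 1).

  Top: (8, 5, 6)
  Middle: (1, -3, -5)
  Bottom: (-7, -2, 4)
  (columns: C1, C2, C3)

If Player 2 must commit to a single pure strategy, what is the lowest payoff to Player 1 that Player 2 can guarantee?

Column maxima: C1 → 8, C2 → 5, C3 → 6.
The smallest of these is 5.

5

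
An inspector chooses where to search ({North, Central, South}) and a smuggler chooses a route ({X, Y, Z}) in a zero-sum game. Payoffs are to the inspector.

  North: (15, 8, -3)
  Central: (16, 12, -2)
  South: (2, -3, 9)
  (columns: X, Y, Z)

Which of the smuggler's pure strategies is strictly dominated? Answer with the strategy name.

X

Y holds the inspector's payoff strictly below X in every row: 8 < 15, 12 < 16, -3 < 2.
So X is strictly dominated for the smuggler.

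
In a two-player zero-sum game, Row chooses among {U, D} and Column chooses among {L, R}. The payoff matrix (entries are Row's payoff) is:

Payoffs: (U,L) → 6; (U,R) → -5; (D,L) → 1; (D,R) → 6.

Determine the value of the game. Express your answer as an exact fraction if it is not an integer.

41/16

Row minima: U → -5, D → 1; maximin = 1.
Column maxima: L → 6, R → 6; minimax = 6.
1 ≠ 6, so there is no saddle point; optimal play is mixed.
Let Row play U with probability p. Expected payoff against L: 6p + 1(1−p) = 5p + 1; against R: (-5)p + 6(1−p) = −11p + 6.
Setting these equal: 5p + 1 = −11p + 6 ⇒ 16p = 5 ⇒ p = 5/16, and the value is (5)·(5/16) + 1 = 41/16.
For Column: with q = P(L), equating U's and D's payoffs gives 11q − 5 = −5q + 6 ⇒ q = 11/16.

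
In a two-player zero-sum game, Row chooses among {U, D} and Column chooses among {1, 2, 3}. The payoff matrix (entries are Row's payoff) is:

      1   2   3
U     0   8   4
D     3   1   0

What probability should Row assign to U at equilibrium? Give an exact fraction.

3/7

Row minima: U → 0, D → 0; maximin = 0.
Column maxima: 1 → 3, 2 → 8, 3 → 4; minimax = 3.
0 ≠ 3, so there is no saddle point; optimal play is mixed.
2 is strictly dominated by 3 (it gives Row strictly more in every row), so Column never plays it.
On the remaining 2×2 (U, D vs 1, 3):
Let Row play U with probability p. Expected payoff against 1: 0p + 3(1−p) = −3p + 3; against 3: 4p + 0(1−p) = 4p.
Setting these equal: −3p + 3 = 4p ⇒ −7p = -3 ⇒ p = 3/7, and the value is (-3)·(3/7) + 3 = 12/7.
For Column: with q = P(1), equating U's and D's payoffs gives −4q + 4 = 3q ⇒ q = 4/7.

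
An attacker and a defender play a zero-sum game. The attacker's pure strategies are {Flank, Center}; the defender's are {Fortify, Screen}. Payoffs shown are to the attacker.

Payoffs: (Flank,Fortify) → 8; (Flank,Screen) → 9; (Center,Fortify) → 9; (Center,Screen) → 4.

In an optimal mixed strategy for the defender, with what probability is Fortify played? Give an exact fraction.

Row minima: Flank → 8, Center → 4; maximin = 8.
Column maxima: Fortify → 9, Screen → 9; minimax = 9.
8 ≠ 9, so there is no saddle point; optimal play is mixed.
Let the attacker play Flank with probability p. Expected payoff against Fortify: 8p + 9(1−p) = −p + 9; against Screen: 9p + 4(1−p) = 5p + 4.
Setting these equal: −p + 9 = 5p + 4 ⇒ −6p = -5 ⇒ p = 5/6, and the value is (-1)·(5/6) + 9 = 49/6.
For the defender: with q = P(Fortify), equating Flank's and Center's payoffs gives −q + 9 = 5q + 4 ⇒ q = 5/6.

5/6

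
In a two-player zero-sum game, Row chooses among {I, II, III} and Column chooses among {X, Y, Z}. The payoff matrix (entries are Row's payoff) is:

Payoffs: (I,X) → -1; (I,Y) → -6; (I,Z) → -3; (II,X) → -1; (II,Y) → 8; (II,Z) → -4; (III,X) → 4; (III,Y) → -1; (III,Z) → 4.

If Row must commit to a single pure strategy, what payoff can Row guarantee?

Row minima: I → -6, II → -4, III → -1.
The best of these is -1.

-1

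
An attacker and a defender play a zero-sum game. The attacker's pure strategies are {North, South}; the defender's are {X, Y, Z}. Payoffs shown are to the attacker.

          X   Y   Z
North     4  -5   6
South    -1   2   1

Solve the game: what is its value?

1/4

Row minima: North → -5, South → -1; maximin = -1.
Column maxima: X → 4, Y → 2, Z → 6; minimax = 2.
-1 ≠ 2, so there is no saddle point; optimal play is mixed.
Z is strictly dominated by X (it gives the attacker strictly more in every row), so the defender never plays it.
On the remaining 2×2 (North, South vs X, Y):
Let the attacker play North with probability p. Expected payoff against X: 4p + (-1)(1−p) = 5p − 1; against Y: (-5)p + 2(1−p) = −7p + 2.
Setting these equal: 5p − 1 = −7p + 2 ⇒ 12p = 3 ⇒ p = 1/4, and the value is (5)·(1/4) − 1 = 1/4.
For the defender: with q = P(X), equating North's and South's payoffs gives 9q − 5 = −3q + 2 ⇒ q = 7/12.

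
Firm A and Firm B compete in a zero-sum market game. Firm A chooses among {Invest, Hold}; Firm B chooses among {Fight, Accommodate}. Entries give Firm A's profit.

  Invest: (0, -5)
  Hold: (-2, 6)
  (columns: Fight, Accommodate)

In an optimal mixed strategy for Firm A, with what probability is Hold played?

Row minima: Invest → -5, Hold → -2; maximin = -2.
Column maxima: Fight → 0, Accommodate → 6; minimax = 0.
-2 ≠ 0, so there is no saddle point; optimal play is mixed.
Let Firm A play Invest with probability p. Expected payoff against Fight: 0p + (-2)(1−p) = 2p − 2; against Accommodate: (-5)p + 6(1−p) = −11p + 6.
Setting these equal: 2p − 2 = −11p + 6 ⇒ 13p = 8 ⇒ p = 8/13, and the value is (2)·(8/13) − 2 = -10/13.
For Firm B: with q = P(Fight), equating Invest's and Hold's payoffs gives 5q − 5 = −8q + 6 ⇒ q = 11/13.

5/13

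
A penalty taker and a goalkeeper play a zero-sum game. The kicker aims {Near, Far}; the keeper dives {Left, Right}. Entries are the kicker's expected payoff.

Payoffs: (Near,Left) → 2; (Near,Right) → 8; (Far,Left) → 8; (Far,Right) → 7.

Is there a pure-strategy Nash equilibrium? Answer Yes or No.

No

Row minima: Near → 2, Far → 7; maximin = 7.
Column maxima: Left → 8, Right → 8; minimax = 8.
7 ≠ 8, so no pure-strategy equilibrium exists.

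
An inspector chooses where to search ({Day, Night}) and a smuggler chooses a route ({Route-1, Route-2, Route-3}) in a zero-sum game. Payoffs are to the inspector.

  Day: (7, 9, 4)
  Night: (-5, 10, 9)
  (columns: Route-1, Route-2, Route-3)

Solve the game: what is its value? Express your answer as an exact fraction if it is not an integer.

Row minima: Day → 4, Night → -5; maximin = 4.
Column maxima: Route-1 → 7, Route-2 → 10, Route-3 → 9; minimax = 7.
4 ≠ 7, so there is no saddle point; optimal play is mixed.
Route-2 is strictly dominated by Route-1 (it gives the inspector strictly more in every row), so the smuggler never plays it.
On the remaining 2×2 (Day, Night vs Route-1, Route-3):
Let the inspector play Day with probability p. Expected payoff against Route-1: 7p + (-5)(1−p) = 12p − 5; against Route-3: 4p + 9(1−p) = −5p + 9.
Setting these equal: 12p − 5 = −5p + 9 ⇒ 17p = 14 ⇒ p = 14/17, and the value is (12)·(14/17) − 5 = 83/17.
For the smuggler: with q = P(Route-1), equating Day's and Night's payoffs gives 3q + 4 = −14q + 9 ⇒ q = 5/17.

83/17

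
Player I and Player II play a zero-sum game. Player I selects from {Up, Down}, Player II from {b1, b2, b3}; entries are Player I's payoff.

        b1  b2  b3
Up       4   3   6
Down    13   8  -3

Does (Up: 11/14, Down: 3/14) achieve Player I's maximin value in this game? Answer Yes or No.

Against b1 this mix gives (11/14)·4 + (3/14)·13 = 83/14.
Against b2 this mix gives (11/14)·3 + (3/14)·8 = 57/14.
Against b3 this mix gives (11/14)·6 + (3/14)·(-3) = 57/14.
All of Player II's active replies (b2, b3) yield 57/14, and no column does worse for Player I. The mix makes Player II indifferent and guarantees 57/14, so it is optimal.

Yes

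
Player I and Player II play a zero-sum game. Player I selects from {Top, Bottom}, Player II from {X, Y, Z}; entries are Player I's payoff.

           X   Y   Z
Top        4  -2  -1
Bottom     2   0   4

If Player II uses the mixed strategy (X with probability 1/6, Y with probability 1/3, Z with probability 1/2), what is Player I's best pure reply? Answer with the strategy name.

Expected payoff of Top: (1/6)·4 + (1/3)·(-2) + (1/2)·(-1) = -1/2.
Expected payoff of Bottom: (1/6)·2 + (1/3)·0 + (1/2)·4 = 7/3.
The largest is 7/3, so Player I's best response is Bottom.

Bottom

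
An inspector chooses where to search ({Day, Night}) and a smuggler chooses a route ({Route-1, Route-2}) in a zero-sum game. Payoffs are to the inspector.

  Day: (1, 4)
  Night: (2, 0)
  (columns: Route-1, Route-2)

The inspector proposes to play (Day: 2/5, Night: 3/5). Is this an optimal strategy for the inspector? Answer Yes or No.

Against Route-1 this mix gives (2/5)·1 + (3/5)·2 = 8/5.
Against Route-2 this mix gives (2/5)·4 + (3/5)·0 = 8/5.
All of the smuggler's active replies (Route-1, Route-2) yield 8/5, and no column does worse for the inspector. The mix makes the smuggler indifferent and guarantees 8/5, so it is optimal.

Yes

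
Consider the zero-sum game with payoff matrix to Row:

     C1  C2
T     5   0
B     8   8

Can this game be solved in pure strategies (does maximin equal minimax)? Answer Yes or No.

Row minima: T → 0, B → 8; maximin = 8.
Column maxima: C1 → 8, C2 → 8; minimax = 8.
maximin = minimax = 8, so a saddle point exists.

Yes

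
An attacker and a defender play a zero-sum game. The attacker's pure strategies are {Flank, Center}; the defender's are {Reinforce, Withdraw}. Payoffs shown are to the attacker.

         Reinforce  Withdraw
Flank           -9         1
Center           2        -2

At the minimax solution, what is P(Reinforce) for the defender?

Row minima: Flank → -9, Center → -2; maximin = -2.
Column maxima: Reinforce → 2, Withdraw → 1; minimax = 1.
-2 ≠ 1, so there is no saddle point; optimal play is mixed.
Let the attacker play Flank with probability p. Expected payoff against Reinforce: (-9)p + 2(1−p) = −11p + 2; against Withdraw: 1p + (-2)(1−p) = 3p − 2.
Setting these equal: −11p + 2 = 3p − 2 ⇒ −14p = -4 ⇒ p = 2/7, and the value is (-11)·(2/7) + 2 = -8/7.
For the defender: with q = P(Reinforce), equating Flank's and Center's payoffs gives −10q + 1 = 4q − 2 ⇒ q = 3/14.

3/14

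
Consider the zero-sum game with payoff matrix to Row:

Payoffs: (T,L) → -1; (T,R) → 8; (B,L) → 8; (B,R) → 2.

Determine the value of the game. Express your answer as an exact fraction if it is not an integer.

22/5

Row minima: T → -1, B → 2; maximin = 2.
Column maxima: L → 8, R → 8; minimax = 8.
2 ≠ 8, so there is no saddle point; optimal play is mixed.
Let Row play T with probability p. Expected payoff against L: (-1)p + 8(1−p) = −9p + 8; against R: 8p + 2(1−p) = 6p + 2.
Setting these equal: −9p + 8 = 6p + 2 ⇒ −15p = -6 ⇒ p = 2/5, and the value is (-9)·(2/5) + 8 = 22/5.
For Column: with q = P(L), equating T's and B's payoffs gives −9q + 8 = 6q + 2 ⇒ q = 2/5.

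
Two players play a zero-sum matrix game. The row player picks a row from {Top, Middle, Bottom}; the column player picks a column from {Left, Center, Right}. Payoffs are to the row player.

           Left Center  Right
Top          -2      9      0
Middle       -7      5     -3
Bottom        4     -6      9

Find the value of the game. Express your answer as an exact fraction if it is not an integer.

8/7

Row minima: Top → -2, Middle → -7, Bottom → -6; maximin = -2.
Column maxima: Left → 4, Center → 9, Right → 9; minimax = 4.
-2 ≠ 4, so there is no saddle point; optimal play is mixed.
Middle is strictly dominated by Top, so the row player never plays it.
Right is strictly dominated by Left (it gives the row player strictly more in every row), so the column player never plays it.
On the remaining 2×2 (Top, Bottom vs Left, Center):
Let the row player play Top with probability p. Expected payoff against Left: (-2)p + 4(1−p) = −6p + 4; against Center: 9p + (-6)(1−p) = 15p − 6.
Setting these equal: −6p + 4 = 15p − 6 ⇒ −21p = -10 ⇒ p = 10/21, and the value is (-6)·(10/21) + 4 = 8/7.
For the column player: with q = P(Left), equating Top's and Bottom's payoffs gives −11q + 9 = 10q − 6 ⇒ q = 5/7.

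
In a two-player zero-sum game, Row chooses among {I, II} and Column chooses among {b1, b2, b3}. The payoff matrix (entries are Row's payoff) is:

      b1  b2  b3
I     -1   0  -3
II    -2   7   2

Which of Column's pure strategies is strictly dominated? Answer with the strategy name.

b1 holds Row's payoff strictly below b2 in every row: -1 < 0, -2 < 7.
So b2 is strictly dominated for Column.

b2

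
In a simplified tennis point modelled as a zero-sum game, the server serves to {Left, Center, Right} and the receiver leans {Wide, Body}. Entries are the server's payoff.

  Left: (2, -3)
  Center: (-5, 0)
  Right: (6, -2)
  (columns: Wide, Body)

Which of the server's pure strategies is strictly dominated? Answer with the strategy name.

Left

Right gives a strictly higher payoff than Left against every column: 6 > 2, -2 > -3.
So Left is strictly dominated and the server never plays it.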